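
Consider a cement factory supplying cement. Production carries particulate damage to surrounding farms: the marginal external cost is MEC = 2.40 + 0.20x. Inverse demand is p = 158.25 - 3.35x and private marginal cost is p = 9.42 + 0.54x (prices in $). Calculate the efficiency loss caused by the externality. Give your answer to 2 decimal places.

DWL = $12.35

Market equilibrium (private): 9.42 + 0.54x = 158.25 - 3.35x → x_m = 38.2596.
Social marginal cost = private MC + MEC = 11.82 + 0.74x.
Set SMC = demand: 11.82 + 0.74x = 158.25 - 3.35x → x* = 35.8020.
Height of the DWL triangle at x_m is SMC(x_m) − demand(x_m) = MEC(x_m) = 10.0519.
DWL = ½ × 2.4576 × 10.0519 = 12.3518.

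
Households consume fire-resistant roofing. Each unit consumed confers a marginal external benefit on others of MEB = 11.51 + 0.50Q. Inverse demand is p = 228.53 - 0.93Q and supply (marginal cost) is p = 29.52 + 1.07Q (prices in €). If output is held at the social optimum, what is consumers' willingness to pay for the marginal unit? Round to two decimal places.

P = €98.01

Social marginal benefit = demand + MEB = 240.04 - 0.43Q.
Set SMB = MC: 240.04 - 0.43Q = 29.52 + 1.07Q → Q* = 140.3467.
Consumer price on the demand curve at Q*: 228.53 − 0.93×140.3467 = 98.0076.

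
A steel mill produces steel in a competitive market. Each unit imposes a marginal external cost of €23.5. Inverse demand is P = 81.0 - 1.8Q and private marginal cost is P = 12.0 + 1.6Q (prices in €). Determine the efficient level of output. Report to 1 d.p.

Social marginal cost = private MC + MEC = 35.5 + 1.6Q.
Set SMC = demand: 35.5 + 1.6Q = 81.0 - 1.8Q → Q* = 13.3824.

Q* = 13.4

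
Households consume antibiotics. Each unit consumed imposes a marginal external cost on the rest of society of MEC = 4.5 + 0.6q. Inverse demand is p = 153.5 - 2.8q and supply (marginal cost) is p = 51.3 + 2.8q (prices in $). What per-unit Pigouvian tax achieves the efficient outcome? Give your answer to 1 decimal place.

Social marginal benefit = demand − MEC = 149.0 - 3.4q.
Set SMB = MC: 149.0 - 3.4q = 51.3 + 2.8q → q* = 15.7581.
The Pigouvian tax equals MEC at q*: 4.5 + 0.6×15.7581 = 13.9549.

tax = $14.0 per unit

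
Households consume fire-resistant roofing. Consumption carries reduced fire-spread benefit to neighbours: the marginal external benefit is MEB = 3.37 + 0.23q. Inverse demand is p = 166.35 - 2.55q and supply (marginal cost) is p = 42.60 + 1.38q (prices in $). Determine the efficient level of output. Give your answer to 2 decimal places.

Social marginal benefit = demand + MEB = 169.72 - 2.32q.
Set SMB = MC: 169.72 - 2.32q = 42.60 + 1.38q → q* = 34.3568.

q* = 34.36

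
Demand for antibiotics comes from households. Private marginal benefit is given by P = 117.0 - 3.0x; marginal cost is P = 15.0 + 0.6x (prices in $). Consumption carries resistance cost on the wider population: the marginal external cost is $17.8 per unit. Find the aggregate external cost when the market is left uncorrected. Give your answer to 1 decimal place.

Market equilibrium (private): 15.0 + 0.6x = 117.0 - 3.0x → x_m = 28.3333.
Total external cost = MEC × x_m = 17.8 × 28.3333 = 504.3327.

$504.3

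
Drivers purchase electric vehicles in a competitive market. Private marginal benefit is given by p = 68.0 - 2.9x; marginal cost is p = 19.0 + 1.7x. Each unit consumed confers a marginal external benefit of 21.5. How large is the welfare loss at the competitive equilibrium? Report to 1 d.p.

Market equilibrium (private): 19.0 + 1.7x = 68.0 - 2.9x → x_m = 10.6522.
Social marginal benefit = demand + MEB = 89.5 - 2.9x.
Set SMB = MC: 89.5 - 2.9x = 19.0 + 1.7x → x* = 15.3261.
The welfare-loss triangle has base |x_m − x*| and height MEB(x_m) (the vertical gap between SMB and MC is zero at x* and MEB at x_m).
DWL = ½ × 4.6739 × 21.5000 = 50.2444.

DWL = 50.2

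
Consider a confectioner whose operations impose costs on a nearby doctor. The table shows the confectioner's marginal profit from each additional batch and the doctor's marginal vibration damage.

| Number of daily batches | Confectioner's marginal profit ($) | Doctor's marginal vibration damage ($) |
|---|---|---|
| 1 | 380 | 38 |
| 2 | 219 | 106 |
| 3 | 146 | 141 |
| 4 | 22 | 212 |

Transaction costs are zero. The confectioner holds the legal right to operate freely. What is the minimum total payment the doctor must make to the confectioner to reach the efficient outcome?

Left alone the confectioner would choose level 4 (marginal profit stays positive).
Efficient level: k* = 3 (marginal profit ≥ marginal vibration damage through 3).
The doctor must at least cover the confectioner's forgone profit from cutting 4→3: 22 = 22.

$22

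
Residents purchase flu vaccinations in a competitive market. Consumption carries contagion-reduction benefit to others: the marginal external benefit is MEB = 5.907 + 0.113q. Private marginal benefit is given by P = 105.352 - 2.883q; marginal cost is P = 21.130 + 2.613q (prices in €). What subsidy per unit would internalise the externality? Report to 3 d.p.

Social marginal benefit = demand + MEB = 111.259 - 2.770q.
Set SMB = MC: 111.259 - 2.770q = 21.130 + 2.613q → q* = 16.7433.
The Pigouvian subsidy equals MEB at q*: 5.907 + 0.113×16.7433 = 7.7990.

subsidy = €7.799 per unit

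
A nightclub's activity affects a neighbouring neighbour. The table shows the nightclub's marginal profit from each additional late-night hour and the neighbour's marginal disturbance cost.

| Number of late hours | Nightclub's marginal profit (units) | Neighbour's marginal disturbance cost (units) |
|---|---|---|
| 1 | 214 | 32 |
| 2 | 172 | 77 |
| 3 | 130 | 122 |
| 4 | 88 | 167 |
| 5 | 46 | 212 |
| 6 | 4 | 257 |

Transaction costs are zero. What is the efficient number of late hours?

3

Bargaining reaches the level where marginal profit last exceeds marginal disturbance cost.
That holds through level 3 (130 ≥ 122) but not at 4 (88 < 167).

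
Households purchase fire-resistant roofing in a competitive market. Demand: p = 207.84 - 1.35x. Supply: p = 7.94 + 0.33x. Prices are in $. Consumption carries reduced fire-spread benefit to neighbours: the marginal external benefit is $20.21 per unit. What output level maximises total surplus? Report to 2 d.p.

x* = 131.02

Social marginal benefit = demand + MEB = 228.05 - 1.35x.
Set SMB = MC: 228.05 - 1.35x = 7.94 + 0.33x → x* = 131.0179.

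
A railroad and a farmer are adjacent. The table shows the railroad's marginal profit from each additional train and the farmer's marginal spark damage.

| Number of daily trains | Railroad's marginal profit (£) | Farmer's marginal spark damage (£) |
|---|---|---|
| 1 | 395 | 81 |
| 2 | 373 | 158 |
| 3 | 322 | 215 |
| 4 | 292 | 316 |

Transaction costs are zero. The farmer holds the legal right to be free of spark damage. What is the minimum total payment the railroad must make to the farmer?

Efficient level: marginal profit ≥ marginal spark damage through level 3, so k* = 3.
With the farmer holding the right, the railroad must at least compensate total damage at k*: 81 + 158 + 215 = 454.

£454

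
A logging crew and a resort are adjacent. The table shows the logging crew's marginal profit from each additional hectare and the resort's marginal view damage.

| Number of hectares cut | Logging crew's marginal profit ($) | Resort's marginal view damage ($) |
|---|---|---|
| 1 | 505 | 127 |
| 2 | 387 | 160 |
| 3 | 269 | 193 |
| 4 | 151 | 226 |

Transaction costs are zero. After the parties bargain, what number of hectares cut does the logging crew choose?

3

Bargaining reaches the level where marginal profit last exceeds marginal view damage.
That holds through level 3 (269 ≥ 193) but not at 4 (151 < 226).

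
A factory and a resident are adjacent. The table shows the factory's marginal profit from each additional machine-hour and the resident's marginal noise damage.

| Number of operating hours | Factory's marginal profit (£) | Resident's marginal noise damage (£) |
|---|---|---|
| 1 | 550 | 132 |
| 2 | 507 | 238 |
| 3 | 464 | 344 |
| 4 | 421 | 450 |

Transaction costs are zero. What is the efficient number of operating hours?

Bargaining reaches the level where marginal profit last exceeds marginal noise damage.
That holds through level 3 (464 ≥ 344) but not at 4 (421 < 450).

3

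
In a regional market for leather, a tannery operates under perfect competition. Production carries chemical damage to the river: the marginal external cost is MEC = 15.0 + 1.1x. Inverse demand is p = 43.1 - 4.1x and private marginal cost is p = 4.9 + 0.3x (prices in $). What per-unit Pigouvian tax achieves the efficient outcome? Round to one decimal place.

Social marginal cost = private MC + MEC = 19.9 + 1.4x.
Set SMC = demand: 19.9 + 1.4x = 43.1 - 4.1x → x* = 4.2182.
The Pigouvian tax equals MEC at x*: 15.0 + 1.1×4.2182 = 19.6400.

tax = $19.6 per unit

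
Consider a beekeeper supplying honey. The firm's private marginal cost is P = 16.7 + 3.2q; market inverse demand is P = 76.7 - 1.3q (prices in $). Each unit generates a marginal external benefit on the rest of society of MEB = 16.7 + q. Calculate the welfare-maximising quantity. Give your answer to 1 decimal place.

Social marginal cost = private MC − MEB = 0.0 + 2.2q.
Set SMC = demand: 0.0 + 2.2q = 76.7 - 1.3q → q* = 21.9143.

q* = 21.9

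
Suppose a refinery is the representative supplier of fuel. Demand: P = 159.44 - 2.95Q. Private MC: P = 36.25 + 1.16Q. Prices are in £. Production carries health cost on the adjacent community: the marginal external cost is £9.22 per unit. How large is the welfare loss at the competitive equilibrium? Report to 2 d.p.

DWL = £10.34

Market equilibrium (private): 36.25 + 1.16Q = 159.44 - 2.95Q → Q_m = 29.9732.
Social marginal cost = private MC + MEC = 45.47 + 1.16Q.
Set SMC = demand: 45.47 + 1.16Q = 159.44 - 2.95Q → Q* = 27.7299.
Height of the DWL triangle at Q_m is SMC(Q_m) − demand(Q_m) = MEC(Q_m) = 9.2200.
DWL = ½ × 2.2433 × 9.2200 = 10.3416.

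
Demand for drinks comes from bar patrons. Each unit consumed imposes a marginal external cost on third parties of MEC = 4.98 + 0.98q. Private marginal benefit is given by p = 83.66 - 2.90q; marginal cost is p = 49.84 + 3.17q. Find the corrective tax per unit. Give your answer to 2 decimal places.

Social marginal benefit = demand − MEC = 78.68 - 3.88q.
Set SMB = MC: 78.68 - 3.88q = 49.84 + 3.17q → q* = 4.0908.
The Pigouvian tax equals MEC at q*: 4.98 + 0.98×4.0908 = 8.9890.

tax = 8.99 per unit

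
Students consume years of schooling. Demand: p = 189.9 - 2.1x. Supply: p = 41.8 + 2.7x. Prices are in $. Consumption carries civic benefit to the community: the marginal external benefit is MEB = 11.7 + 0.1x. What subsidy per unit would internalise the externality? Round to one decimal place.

subsidy = $15.1 per unit

Social marginal benefit = demand + MEB = 201.6 - 2.0x.
Set SMB = MC: 201.6 - 2.0x = 41.8 + 2.7x → x* = 34.0000.
The Pigouvian subsidy equals MEB at x*: 11.7 + 0.1×34.0000 = 15.1000.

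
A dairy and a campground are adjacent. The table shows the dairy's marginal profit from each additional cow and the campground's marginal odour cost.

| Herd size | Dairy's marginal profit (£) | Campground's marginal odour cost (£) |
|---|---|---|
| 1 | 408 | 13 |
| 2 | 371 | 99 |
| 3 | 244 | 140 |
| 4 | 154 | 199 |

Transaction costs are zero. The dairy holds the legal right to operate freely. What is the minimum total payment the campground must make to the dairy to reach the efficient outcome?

Left alone the dairy would choose level 4 (marginal profit stays positive).
Efficient level: k* = 3 (marginal profit ≥ marginal odour cost through 3).
The campground must at least cover the dairy's forgone profit from cutting 4→3: 154 = 154.

£154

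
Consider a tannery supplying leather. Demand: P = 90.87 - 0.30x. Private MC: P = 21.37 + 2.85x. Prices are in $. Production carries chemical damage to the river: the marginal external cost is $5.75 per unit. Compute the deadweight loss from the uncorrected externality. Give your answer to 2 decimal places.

Market equilibrium (private): 21.37 + 2.85x = 90.87 - 0.30x → x_m = 22.0635.
Social marginal cost = private MC + MEC = 27.12 + 2.85x.
Set SMC = demand: 27.12 + 2.85x = 90.87 - 0.30x → x* = 20.2381.
The welfare-loss triangle has base |x_m − x*| and height MEC(x_m) (the vertical gap between SMC and demand is zero at x* and MEC at x_m).
DWL = ½ × 1.8254 × 5.7500 = 5.2480.

DWL = $5.25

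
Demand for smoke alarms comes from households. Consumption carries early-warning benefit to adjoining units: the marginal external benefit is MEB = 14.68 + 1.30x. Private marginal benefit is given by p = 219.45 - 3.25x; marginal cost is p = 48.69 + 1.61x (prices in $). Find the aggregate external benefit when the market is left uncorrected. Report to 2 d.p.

Market equilibrium (private): 48.69 + 1.61x = 219.45 - 3.25x → x_m = 35.1358.
Total external benefit = ∫₀^{x_m} (14.68 + 1.30x) dx = 14.68×35.1358 + ½×1.30×35.1358² = 1318.2344.

$1318.23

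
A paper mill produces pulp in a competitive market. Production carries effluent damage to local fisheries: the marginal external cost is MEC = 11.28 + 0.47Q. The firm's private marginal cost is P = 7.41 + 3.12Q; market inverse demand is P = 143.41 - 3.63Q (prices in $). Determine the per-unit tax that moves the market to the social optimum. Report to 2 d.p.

Social marginal cost = private MC + MEC = 18.69 + 3.59Q.
Set SMC = demand: 18.69 + 3.59Q = 143.41 - 3.63Q → Q* = 17.2742.
The Pigouvian tax equals MEC at Q*: 11.28 + 0.47×17.2742 = 19.3989.

tax = $19.40 per unit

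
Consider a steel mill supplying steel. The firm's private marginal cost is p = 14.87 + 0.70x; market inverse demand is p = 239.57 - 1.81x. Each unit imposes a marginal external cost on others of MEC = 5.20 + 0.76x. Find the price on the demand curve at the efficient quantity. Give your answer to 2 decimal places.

P = 118.07

Social marginal cost = private MC + MEC = 20.07 + 1.46x.
Set SMC = demand: 20.07 + 1.46x = 239.57 - 1.81x → x* = 67.1254.
Consumer price on the demand curve at x*: 239.57 − 1.81×67.1254 = 118.0730.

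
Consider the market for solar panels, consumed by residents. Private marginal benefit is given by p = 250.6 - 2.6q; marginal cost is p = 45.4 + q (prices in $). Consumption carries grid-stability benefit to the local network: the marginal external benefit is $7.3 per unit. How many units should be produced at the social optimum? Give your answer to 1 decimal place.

Social marginal benefit = demand + MEB = 257.9 - 2.6q.
Set SMB = MC: 257.9 - 2.6q = 45.4 + q → q* = 59.0278.

q* = 59.0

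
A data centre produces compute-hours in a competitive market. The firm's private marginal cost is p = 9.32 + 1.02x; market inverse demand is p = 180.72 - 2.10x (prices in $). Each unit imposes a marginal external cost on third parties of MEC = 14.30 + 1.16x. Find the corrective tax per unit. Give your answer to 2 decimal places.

Social marginal cost = private MC + MEC = 23.62 + 2.18x.
Set SMC = demand: 23.62 + 2.18x = 180.72 - 2.10x → x* = 36.7056.
The Pigouvian tax equals MEC at x*: 14.30 + 1.16×36.7056 = 56.8785.

tax = $56.88 per unit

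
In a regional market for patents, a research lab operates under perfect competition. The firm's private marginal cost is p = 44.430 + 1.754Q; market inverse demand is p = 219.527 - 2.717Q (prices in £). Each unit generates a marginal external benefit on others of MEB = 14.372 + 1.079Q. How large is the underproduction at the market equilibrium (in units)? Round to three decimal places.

16.695 units

Market equilibrium (private): 44.430 + 1.754Q = 219.527 - 2.717Q → Q_m = 39.1628.
Social marginal cost = private MC − MEB = 30.058 + 0.675Q.
Set SMC = demand: 30.058 + 0.675Q = 219.527 - 2.717Q → Q* = 55.8576.
Gap = |39.1628 − 55.8576| = 16.6948.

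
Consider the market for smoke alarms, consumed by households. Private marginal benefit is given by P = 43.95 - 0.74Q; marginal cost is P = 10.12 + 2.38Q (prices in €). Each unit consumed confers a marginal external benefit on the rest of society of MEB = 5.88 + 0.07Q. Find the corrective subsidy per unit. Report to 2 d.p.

Social marginal benefit = demand + MEB = 49.83 - 0.67Q.
Set SMB = MC: 49.83 - 0.67Q = 10.12 + 2.38Q → Q* = 13.0197.
The Pigouvian subsidy equals MEB at Q*: 5.88 + 0.07×13.0197 = 6.7914.

subsidy = €6.79 per unit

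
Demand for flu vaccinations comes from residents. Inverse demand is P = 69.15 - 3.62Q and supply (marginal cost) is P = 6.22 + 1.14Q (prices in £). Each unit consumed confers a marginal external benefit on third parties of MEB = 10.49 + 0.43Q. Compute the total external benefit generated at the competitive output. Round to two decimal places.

£176.26

Market equilibrium (private): 6.22 + 1.14Q = 69.15 - 3.62Q → Q_m = 13.2206.
Total external benefit = ∫₀^{Q_m} (10.49 + 0.43Q) dQ = 10.49×13.2206 + ½×0.43×13.2206² = 176.2627.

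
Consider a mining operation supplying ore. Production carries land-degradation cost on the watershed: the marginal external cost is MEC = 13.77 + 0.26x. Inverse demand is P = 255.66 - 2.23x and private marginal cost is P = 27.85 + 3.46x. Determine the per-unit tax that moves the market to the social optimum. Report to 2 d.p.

tax = 23.12 per unit

Social marginal cost = private MC + MEC = 41.62 + 3.72x.
Set SMC = demand: 41.62 + 3.72x = 255.66 - 2.23x → x* = 35.9731.
The Pigouvian tax equals MEC at x*: 13.77 + 0.26×35.9731 = 23.1230.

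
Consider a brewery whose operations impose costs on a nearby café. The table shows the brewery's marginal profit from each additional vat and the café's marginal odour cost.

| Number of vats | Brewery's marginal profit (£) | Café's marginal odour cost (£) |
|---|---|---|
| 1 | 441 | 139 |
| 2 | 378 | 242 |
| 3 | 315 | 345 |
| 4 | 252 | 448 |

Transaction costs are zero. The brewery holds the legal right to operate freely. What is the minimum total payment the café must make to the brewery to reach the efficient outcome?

£567

Left alone the brewery would choose level 4 (marginal profit stays positive).
Efficient level: k* = 2 (marginal profit ≥ marginal odour cost through 2).
The café must at least cover the brewery's forgone profit from cutting 4→2: 315 + 252 = 567.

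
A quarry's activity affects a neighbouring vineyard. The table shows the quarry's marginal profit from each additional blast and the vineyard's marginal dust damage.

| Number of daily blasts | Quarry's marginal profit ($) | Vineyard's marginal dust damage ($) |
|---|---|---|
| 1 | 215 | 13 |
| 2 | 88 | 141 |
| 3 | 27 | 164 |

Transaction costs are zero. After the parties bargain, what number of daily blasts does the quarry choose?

1

Bargaining reaches the level where marginal profit last exceeds marginal dust damage.
That holds through level 1 (215 ≥ 13) but not at 2 (88 < 141).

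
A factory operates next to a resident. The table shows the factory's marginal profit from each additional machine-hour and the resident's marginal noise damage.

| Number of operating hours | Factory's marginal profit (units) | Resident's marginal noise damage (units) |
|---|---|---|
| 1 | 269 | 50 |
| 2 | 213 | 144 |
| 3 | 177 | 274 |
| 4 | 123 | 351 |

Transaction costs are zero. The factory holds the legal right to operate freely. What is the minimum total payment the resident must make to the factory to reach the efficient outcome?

300

Left alone the factory would choose level 4 (marginal profit stays positive).
Efficient level: k* = 2 (marginal profit ≥ marginal noise damage through 2).
The resident must at least cover the factory's forgone profit from cutting 4→2: 177 + 123 = 300.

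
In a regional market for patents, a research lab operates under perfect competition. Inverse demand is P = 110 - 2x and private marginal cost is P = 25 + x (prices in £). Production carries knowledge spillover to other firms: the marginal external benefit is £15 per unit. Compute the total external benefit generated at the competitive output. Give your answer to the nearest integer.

Market equilibrium (private): 25 + x = 110 - 2x → x_m = 28.3333.
Total external benefit = MEB × x_m = 15 × 28.3333 = 424.9995.

£425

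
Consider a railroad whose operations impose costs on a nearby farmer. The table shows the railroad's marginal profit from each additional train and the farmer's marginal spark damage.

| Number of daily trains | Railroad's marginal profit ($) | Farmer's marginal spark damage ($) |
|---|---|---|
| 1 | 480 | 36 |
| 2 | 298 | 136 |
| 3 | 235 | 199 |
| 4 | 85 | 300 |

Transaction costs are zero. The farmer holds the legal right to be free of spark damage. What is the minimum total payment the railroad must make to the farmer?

$371

Efficient level: marginal profit ≥ marginal spark damage through level 3, so k* = 3.
With the farmer holding the right, the railroad must at least compensate total damage at k*: 36 + 136 + 199 = 371.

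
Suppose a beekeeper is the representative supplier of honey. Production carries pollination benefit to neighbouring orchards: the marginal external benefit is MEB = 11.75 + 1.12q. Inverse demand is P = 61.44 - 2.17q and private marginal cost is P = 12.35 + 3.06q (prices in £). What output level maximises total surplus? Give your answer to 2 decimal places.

q* = 14.80

Social marginal cost = private MC − MEB = 0.60 + 1.94q.
Set SMC = demand: 0.60 + 1.94q = 61.44 - 2.17q → q* = 14.8029.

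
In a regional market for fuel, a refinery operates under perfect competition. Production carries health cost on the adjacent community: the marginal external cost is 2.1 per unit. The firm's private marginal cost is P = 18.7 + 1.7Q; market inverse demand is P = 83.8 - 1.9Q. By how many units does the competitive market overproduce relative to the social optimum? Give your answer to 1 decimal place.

0.6 units

Market equilibrium (private): 18.7 + 1.7Q = 83.8 - 1.9Q → Q_m = 18.0833.
Social marginal cost = private MC + MEC = 20.8 + 1.7Q.
Set SMC = demand: 20.8 + 1.7Q = 83.8 - 1.9Q → Q* = 17.5000.
Gap = |18.0833 − 17.5000| = 0.5833.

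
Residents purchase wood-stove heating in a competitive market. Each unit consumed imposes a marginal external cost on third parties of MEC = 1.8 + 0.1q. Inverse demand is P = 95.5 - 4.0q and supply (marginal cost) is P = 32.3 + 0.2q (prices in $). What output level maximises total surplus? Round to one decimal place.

q* = 14.3

Social marginal benefit = demand − MEC = 93.7 - 4.1q.
Set SMB = MC: 93.7 - 4.1q = 32.3 + 0.2q → q* = 14.2791.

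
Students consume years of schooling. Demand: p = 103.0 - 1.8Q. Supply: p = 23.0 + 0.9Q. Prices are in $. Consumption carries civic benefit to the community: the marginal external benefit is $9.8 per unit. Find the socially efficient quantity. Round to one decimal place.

Social marginal benefit = demand + MEB = 112.8 - 1.8Q.
Set SMB = MC: 112.8 - 1.8Q = 23.0 + 0.9Q → Q* = 33.2593.

Q* = 33.3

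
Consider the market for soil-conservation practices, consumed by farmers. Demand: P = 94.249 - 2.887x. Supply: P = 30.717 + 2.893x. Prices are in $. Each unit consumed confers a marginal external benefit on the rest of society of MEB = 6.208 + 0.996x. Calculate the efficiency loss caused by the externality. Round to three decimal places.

Market equilibrium (private): 30.717 + 2.893x = 94.249 - 2.887x → x_m = 10.9917.
Social marginal benefit = demand + MEB = 100.457 - 1.891x.
Set SMB = MC: 100.457 - 1.891x = 30.717 + 2.893x → x* = 14.5778.
Between x* and x_m the wedge SMB − MC runs linearly from 0 to MEB(x_m), so the loss is a triangle.
DWL = ½ × 3.5861 × 17.1557 = 30.7610.

DWL = $30.761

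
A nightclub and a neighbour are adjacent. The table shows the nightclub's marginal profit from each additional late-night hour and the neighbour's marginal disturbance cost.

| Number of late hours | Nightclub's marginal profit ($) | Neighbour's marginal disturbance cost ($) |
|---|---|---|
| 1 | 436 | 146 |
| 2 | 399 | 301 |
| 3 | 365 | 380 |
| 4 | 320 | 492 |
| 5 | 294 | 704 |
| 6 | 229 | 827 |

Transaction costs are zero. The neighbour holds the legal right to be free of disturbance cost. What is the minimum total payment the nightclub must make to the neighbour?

$447

Efficient level: marginal profit ≥ marginal disturbance cost through level 2, so k* = 2.
With the neighbour holding the right, the nightclub must at least compensate total damage at k*: 146 + 301 = 447.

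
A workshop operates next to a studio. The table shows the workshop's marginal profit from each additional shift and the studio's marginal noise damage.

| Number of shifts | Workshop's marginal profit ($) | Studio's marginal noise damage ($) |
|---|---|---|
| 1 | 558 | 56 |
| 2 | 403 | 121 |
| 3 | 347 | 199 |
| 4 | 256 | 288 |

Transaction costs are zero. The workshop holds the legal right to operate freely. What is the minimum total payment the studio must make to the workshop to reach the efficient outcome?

Left alone the workshop would choose level 4 (marginal profit stays positive).
Efficient level: k* = 3 (marginal profit ≥ marginal noise damage through 3).
The studio must at least cover the workshop's forgone profit from cutting 4→3: 256 = 256.

$256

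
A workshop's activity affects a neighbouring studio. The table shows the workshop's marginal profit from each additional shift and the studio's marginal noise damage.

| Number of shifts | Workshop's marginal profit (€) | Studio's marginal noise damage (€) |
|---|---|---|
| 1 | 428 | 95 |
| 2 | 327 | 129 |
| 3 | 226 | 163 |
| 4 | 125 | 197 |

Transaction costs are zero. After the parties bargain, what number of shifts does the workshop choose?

Bargaining reaches the level where marginal profit last exceeds marginal noise damage.
That holds through level 3 (226 ≥ 163) but not at 4 (125 < 197).

3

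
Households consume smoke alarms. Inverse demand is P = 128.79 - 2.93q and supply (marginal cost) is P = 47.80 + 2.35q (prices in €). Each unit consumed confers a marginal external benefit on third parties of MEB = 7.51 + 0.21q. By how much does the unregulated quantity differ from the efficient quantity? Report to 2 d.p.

Market equilibrium (private): 47.80 + 2.35q = 128.79 - 2.93q → q_m = 15.3390.
Social marginal benefit = demand + MEB = 136.30 - 2.72q.
Set SMB = MC: 136.30 - 2.72q = 47.80 + 2.35q → q* = 17.4556.
Gap = |15.3390 − 17.4556| = 2.1166.

2.12 units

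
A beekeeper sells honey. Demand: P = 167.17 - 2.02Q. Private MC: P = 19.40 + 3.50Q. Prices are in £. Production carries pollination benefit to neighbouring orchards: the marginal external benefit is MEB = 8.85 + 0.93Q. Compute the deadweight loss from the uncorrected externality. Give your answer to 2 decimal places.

Market equilibrium (private): 19.40 + 3.50Q = 167.17 - 2.02Q → Q_m = 26.7699.
Social marginal cost = private MC − MEB = 10.55 + 2.57Q.
Set SMC = demand: 10.55 + 2.57Q = 167.17 - 2.02Q → Q* = 34.1220.
The welfare-loss triangle has base |Q_m − Q*| and height MEB(Q_m) (the vertical gap between SMC and demand is zero at Q* and MEB at Q_m).
DWL = ½ × 7.3521 × 33.7460 = 124.0520.

DWL = £124.05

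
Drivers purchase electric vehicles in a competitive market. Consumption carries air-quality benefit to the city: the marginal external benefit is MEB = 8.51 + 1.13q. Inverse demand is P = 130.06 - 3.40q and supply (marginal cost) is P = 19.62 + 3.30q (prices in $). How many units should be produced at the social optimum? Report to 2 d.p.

Social marginal benefit = demand + MEB = 138.57 - 2.27q.
Set SMB = MC: 138.57 - 2.27q = 19.62 + 3.30q → q* = 21.3555.

q* = 21.36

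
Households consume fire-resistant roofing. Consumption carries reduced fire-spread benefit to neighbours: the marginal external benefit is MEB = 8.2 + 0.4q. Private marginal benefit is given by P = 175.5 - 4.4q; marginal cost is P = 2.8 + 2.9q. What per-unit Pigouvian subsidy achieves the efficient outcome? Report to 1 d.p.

Social marginal benefit = demand + MEB = 183.7 - 4.0q.
Set SMB = MC: 183.7 - 4.0q = 2.8 + 2.9q → q* = 26.2174.
The Pigouvian subsidy equals MEB at q*: 8.2 + 0.4×26.2174 = 18.6870.

subsidy = 18.7 per unit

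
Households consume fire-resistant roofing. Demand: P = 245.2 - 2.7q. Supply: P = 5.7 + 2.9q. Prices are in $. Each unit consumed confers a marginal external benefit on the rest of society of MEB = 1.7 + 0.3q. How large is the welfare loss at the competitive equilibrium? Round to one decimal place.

Market equilibrium (private): 5.7 + 2.9q = 245.2 - 2.7q → q_m = 42.7679.
Social marginal benefit = demand + MEB = 246.9 - 2.4q.
Set SMB = MC: 246.9 - 2.4q = 5.7 + 2.9q → q* = 45.5094.
Between q* and q_m the wedge SMB − MC runs linearly from 0 to MEB(q_m), so the loss is a triangle.
DWL = ½ × 2.7415 × 14.5304 = 19.9175.

DWL = $19.9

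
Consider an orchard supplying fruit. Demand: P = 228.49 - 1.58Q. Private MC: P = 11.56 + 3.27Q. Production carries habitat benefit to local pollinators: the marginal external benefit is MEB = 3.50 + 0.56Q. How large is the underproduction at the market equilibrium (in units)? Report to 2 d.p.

6.65 units

Market equilibrium (private): 11.56 + 3.27Q = 228.49 - 1.58Q → Q_m = 44.7278.
Social marginal cost = private MC − MEB = 8.06 + 2.71Q.
Set SMC = demand: 8.06 + 2.71Q = 228.49 - 1.58Q → Q* = 51.3823.
Gap = |44.7278 − 51.3823| = 6.6545.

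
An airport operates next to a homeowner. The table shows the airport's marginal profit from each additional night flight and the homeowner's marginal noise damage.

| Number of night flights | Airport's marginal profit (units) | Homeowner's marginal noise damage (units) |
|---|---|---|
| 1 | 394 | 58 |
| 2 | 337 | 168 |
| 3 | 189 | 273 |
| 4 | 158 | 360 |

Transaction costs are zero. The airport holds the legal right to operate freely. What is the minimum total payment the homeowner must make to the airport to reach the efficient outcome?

Left alone the airport would choose level 4 (marginal profit stays positive).
Efficient level: k* = 2 (marginal profit ≥ marginal noise damage through 2).
The homeowner must at least cover the airport's forgone profit from cutting 4→2: 189 + 158 = 347.

347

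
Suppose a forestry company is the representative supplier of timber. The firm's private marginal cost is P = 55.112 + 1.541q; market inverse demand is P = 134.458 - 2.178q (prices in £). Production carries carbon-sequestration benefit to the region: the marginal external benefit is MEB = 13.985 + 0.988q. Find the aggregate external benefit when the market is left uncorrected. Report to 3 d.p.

Market equilibrium (private): 55.112 + 1.541q = 134.458 - 2.178q → q_m = 21.3353.
Total external benefit = ∫₀^{q_m} (13.985 + 0.988q) dq = 13.985×21.3353 + ½×0.988×21.3353² = 523.2405.

£523.241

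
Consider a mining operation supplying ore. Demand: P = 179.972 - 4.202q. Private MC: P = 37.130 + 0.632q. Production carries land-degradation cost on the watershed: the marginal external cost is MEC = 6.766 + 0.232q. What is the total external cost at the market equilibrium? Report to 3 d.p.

301.219

Market equilibrium (private): 37.130 + 0.632q = 179.972 - 4.202q → q_m = 29.5494.
Total external cost = ∫₀^{q_m} (6.766 + 0.232q) dq = 6.766×29.5494 + ½×0.232×29.5494² = 301.2186.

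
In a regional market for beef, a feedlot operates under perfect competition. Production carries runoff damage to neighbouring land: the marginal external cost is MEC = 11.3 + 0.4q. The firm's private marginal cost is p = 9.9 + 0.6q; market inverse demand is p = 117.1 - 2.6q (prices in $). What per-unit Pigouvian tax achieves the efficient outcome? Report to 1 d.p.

tax = $22.0 per unit

Social marginal cost = private MC + MEC = 21.2 + q.
Set SMC = demand: 21.2 + q = 117.1 - 2.6q → q* = 26.6389.
The Pigouvian tax equals MEC at q*: 11.3 + 0.4×26.6389 = 21.9556.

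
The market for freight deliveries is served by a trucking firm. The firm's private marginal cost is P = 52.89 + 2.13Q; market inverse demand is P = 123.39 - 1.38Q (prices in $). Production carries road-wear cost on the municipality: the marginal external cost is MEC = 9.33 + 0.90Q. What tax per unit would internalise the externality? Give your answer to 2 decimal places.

Social marginal cost = private MC + MEC = 62.22 + 3.03Q.
Set SMC = demand: 62.22 + 3.03Q = 123.39 - 1.38Q → Q* = 13.8707.
The Pigouvian tax equals MEC at Q*: 9.33 + 0.90×13.8707 = 21.8136.

tax = $21.81 per unit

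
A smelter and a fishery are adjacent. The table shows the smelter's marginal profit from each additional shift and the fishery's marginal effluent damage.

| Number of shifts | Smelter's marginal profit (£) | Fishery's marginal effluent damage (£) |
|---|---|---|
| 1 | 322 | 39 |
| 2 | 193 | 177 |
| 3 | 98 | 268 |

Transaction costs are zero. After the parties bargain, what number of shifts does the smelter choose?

Bargaining reaches the level where marginal profit last exceeds marginal effluent damage.
That holds through level 2 (193 ≥ 177) but not at 3 (98 < 268).

2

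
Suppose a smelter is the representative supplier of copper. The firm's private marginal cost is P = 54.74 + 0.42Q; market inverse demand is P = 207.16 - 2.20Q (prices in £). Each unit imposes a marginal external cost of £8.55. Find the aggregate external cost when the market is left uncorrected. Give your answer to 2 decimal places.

£497.40

Market equilibrium (private): 54.74 + 0.42Q = 207.16 - 2.20Q → Q_m = 58.1756.
Total external cost = MEC × Q_m = 8.55 × 58.1756 = 497.4014.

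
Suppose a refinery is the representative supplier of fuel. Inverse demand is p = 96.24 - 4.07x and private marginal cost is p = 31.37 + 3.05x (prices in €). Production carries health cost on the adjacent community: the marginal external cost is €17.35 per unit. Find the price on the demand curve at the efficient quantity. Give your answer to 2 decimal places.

P = €69.08

Social marginal cost = private MC + MEC = 48.72 + 3.05x.
Set SMC = demand: 48.72 + 3.05x = 96.24 - 4.07x → x* = 6.6742.
Consumer price on the demand curve at x*: 96.24 − 4.07×6.6742 = 69.0760.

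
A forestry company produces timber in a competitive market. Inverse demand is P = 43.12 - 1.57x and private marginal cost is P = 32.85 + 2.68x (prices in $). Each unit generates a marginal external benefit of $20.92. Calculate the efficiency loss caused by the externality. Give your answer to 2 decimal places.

DWL = $51.49

Market equilibrium (private): 32.85 + 2.68x = 43.12 - 1.57x → x_m = 2.4165.
Social marginal cost = private MC − MEB = 11.93 + 2.68x.
Set SMC = demand: 11.93 + 2.68x = 43.12 - 1.57x → x* = 7.3388.
The welfare-loss triangle has base |x_m − x*| and height MEB(x_m) (the vertical gap between SMC and demand is zero at x* and MEB at x_m).
DWL = ½ × 4.9223 × 20.9200 = 51.4873.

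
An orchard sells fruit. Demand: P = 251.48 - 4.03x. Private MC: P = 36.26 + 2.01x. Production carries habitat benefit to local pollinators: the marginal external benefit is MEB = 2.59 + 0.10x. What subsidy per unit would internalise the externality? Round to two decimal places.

subsidy = 6.26 per unit

Social marginal cost = private MC − MEB = 33.67 + 1.91x.
Set SMC = demand: 33.67 + 1.91x = 251.48 - 4.03x → x* = 36.6684.
The Pigouvian subsidy equals MEB at x*: 2.59 + 0.10×36.6684 = 6.2568.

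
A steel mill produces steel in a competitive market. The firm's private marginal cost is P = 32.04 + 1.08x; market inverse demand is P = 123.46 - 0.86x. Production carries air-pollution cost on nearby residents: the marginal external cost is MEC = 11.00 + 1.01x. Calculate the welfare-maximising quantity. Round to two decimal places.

x* = 27.26

Social marginal cost = private MC + MEC = 43.04 + 2.09x.
Set SMC = demand: 43.04 + 2.09x = 123.46 - 0.86x → x* = 27.2610.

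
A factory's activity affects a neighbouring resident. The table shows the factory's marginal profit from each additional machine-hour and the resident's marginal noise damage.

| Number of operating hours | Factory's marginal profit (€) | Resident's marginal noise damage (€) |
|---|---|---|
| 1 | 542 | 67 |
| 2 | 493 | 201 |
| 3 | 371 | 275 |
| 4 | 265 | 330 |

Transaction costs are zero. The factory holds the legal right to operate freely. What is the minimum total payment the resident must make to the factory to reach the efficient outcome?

Left alone the factory would choose level 4 (marginal profit stays positive).
Efficient level: k* = 3 (marginal profit ≥ marginal noise damage through 3).
The resident must at least cover the factory's forgone profit from cutting 4→3: 265 = 265.

€265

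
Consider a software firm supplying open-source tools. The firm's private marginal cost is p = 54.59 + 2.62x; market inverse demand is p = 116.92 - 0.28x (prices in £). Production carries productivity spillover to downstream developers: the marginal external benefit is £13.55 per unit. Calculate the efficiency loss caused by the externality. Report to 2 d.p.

Market equilibrium (private): 54.59 + 2.62x = 116.92 - 0.28x → x_m = 21.4931.
Social marginal cost = private MC − MEB = 41.04 + 2.62x.
Set SMC = demand: 41.04 + 2.62x = 116.92 - 0.28x → x* = 26.1655.
The loss is the area between SMC and demand from x* to x_m; with linear curves that's a triangle of height MEB(x_m).
DWL = ½ × 4.6724 × 13.5500 = 31.6555.

DWL = £31.66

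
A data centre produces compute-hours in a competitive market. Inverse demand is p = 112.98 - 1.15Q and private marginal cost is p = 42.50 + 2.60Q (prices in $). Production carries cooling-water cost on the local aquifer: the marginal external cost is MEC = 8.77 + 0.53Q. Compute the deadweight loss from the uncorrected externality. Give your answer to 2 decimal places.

Market equilibrium (private): 42.50 + 2.60Q = 112.98 - 1.15Q → Q_m = 18.7947.
Social marginal cost = private MC + MEC = 51.27 + 3.13Q.
Set SMC = demand: 51.27 + 3.13Q = 112.98 - 1.15Q → Q* = 14.4182.
The welfare-loss triangle has base |Q_m − Q*| and height MEC(Q_m) (the vertical gap between SMC and demand is zero at Q* and MEC at Q_m).
DWL = ½ × 4.3765 × 18.7312 = 40.9885.

DWL = $40.99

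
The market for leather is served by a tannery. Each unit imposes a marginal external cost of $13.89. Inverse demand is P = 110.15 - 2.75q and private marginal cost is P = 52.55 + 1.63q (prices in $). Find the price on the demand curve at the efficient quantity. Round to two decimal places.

P = $82.71

Social marginal cost = private MC + MEC = 66.44 + 1.63q.
Set SMC = demand: 66.44 + 1.63q = 110.15 - 2.75q → q* = 9.9795.
Consumer price on the demand curve at q*: 110.15 − 2.75×9.9795 = 82.7064.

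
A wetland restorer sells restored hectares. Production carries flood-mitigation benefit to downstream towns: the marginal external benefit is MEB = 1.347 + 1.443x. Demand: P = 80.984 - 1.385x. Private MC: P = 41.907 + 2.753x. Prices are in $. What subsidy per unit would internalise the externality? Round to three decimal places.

Social marginal cost = private MC − MEB = 40.560 + 1.310x.
Set SMC = demand: 40.560 + 1.310x = 80.984 - 1.385x → x* = 14.9996.
The Pigouvian subsidy equals MEB at x*: 1.347 + 1.443×14.9996 = 22.9914.

subsidy = $22.991 per unit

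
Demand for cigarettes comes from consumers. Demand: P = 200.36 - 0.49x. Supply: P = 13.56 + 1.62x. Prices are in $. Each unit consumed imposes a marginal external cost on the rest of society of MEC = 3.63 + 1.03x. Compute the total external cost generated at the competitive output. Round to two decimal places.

$4357.78

Market equilibrium (private): 13.56 + 1.62x = 200.36 - 0.49x → x_m = 88.5308.
Total external cost = ∫₀^{x_m} (3.63 + 1.03x) dx = 3.63×88.5308 + ½×1.03×88.5308² = 4357.7836.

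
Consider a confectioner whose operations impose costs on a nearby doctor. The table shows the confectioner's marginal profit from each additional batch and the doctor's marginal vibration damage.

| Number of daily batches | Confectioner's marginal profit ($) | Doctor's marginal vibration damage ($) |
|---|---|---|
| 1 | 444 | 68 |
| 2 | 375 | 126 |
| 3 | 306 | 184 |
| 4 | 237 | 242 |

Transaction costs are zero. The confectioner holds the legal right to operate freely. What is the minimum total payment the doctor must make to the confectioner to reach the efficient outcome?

$237

Left alone the confectioner would choose level 4 (marginal profit stays positive).
Efficient level: k* = 3 (marginal profit ≥ marginal vibration damage through 3).
The doctor must at least cover the confectioner's forgone profit from cutting 4→3: 237 = 237.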